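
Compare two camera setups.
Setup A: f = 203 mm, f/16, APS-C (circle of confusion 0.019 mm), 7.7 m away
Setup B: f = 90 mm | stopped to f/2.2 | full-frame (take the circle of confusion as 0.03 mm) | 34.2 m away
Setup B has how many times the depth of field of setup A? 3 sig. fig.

Setup A: H = 203²/(16×0.019) + 203 ≈ 135758.9 mm; DoF = Df − Dn = 8150.78 − 7296.46 ≈ 854.32 mm.
Setup B: H = 90²/(2.2×0.03) + 90 ≈ 122817.3 mm; DoF = Df − Dn = 47364 − 26762 ≈ 20602 mm.
Ratio = 20602 / 854.32 ≈ 24.1.

24.1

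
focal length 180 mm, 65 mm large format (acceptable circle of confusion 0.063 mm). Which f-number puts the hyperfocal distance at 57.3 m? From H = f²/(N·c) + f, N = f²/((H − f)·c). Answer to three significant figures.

f/9

Rearrange H = f²/(N·c) + f for N: N = f² / ((H − f)·c).
N = 180² / ((57300 − 180) × 0.063) = 32400 / 3599 ≈ 9.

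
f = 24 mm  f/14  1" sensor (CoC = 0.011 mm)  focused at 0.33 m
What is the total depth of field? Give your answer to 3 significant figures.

Hyperfocal distance H = f²/(N·c) + f = 24²/(14 × 0.011) + 24 = 576/0.154 + 24 ≈ 3764.3 mm ≈ 3.764 m.
Near limit Dn = s·(H − f)/(H + s − 2f) = 330 × (3764.3 − 24) / (3764.3 + 330 − 2 × 24) = 330 × 3740.3 / 4046.3 ≈ 305.044 mm.
Far limit Df = s·(H − f)/(H − s) = 330 × (3764.3 − 24) / (3764.3 − 330) = 330 × 3740.3 / 3434.3 ≈ 359.404 mm.
Depth of field = Df − Dn = 359.404 − 305.044 ≈ 54.360 mm.

54.4 mm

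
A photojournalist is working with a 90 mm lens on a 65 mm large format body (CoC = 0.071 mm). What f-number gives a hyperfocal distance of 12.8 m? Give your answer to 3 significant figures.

f/8.98

Rearrange H = f²/(N·c) + f for N: N = f² / ((H − f)·c).
N = 90² / ((12800 − 90) × 0.071) = 8100 / 902.4 ≈ 8.98.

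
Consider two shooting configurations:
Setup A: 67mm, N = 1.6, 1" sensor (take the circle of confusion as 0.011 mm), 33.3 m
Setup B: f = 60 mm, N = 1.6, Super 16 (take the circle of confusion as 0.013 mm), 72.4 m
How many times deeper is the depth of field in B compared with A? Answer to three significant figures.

Setup A: H = 67²/(1.6×0.011) + 67 ≈ 255123.8 mm; DoF = Df − Dn = 38288.9 − 29461.3 ≈ 8827.6 mm.
Setup B: H = 60²/(1.6×0.013) + 60 ≈ 173136.9 mm; DoF = Df − Dn = 124391 − 51059 ≈ 73332 mm.
Ratio = 73332 / 8827.6 ≈ 8.31.

8.31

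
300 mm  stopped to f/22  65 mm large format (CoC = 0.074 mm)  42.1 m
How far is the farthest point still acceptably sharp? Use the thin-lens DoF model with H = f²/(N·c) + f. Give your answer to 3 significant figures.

173 m

Hyperfocal distance H = f²/(N·c) + f = 300²/(22 × 0.074) + 300 = 90000/1.628 + 300 ≈ 55582.6 mm ≈ 55.58 m.
Far limit Df = s·(H − f)/(H − s) = 42100 × (55582.6 − 300) / (55582.6 − 42100) = 42100 × 55282.6 / 13482.6 ≈ 172623 mm ≈ 173 m.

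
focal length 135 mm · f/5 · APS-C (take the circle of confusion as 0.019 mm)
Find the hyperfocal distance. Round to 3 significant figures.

192 m

Hyperfocal distance H = f²/(N·c) + f = 135²/(5 × 0.019) + 135 = 18225/0.095 + 135 ≈ 191977.1 mm ≈ 192 m.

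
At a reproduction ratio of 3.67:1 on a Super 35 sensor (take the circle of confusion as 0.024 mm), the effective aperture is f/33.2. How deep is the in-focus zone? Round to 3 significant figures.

At magnification m, DoF ≈ 2·N_eff·c/m² = 2 × 33.2 × 0.024 / 3.67² = 1.594 / 13.47 ≈ 0.118 mm.

0.118 mm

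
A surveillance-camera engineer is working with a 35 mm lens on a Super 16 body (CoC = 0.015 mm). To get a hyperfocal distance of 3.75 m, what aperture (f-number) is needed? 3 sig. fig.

Rearrange H = f²/(N·c) + f for N: N = f² / ((H − f)·c).
N = 35² / ((3750 − 35) × 0.015) = 1225 / 55.73 ≈ 22.

f/22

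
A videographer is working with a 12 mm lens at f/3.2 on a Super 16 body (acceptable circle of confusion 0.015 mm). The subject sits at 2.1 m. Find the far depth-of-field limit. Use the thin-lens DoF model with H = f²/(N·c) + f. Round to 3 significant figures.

Hyperfocal distance H = f²/(N·c) + f = 12²/(3.2 × 0.015) + 12 = 144/0.048 + 12 ≈ 3012.0 mm ≈ 3.012 m.
Far limit Df = s·(H − f)/(H − s) = 2100 × (3012.0 − 12) / (3012.0 − 2100) = 2100 × 3000.0 / 912.0 ≈ 6907.9 mm ≈ 6.91 m.

6.91 m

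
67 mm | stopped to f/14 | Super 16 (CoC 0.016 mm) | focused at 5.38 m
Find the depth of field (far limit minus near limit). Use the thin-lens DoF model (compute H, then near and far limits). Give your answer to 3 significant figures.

Hyperfocal distance H = f²/(N·c) + f = 67²/(14 × 0.016) + 67 = 4489/0.224 + 67 ≈ 20107.2 mm ≈ 20.11 m.
Near limit Dn = s·(H − f)/(H + s − 2f) = 5380 × (20107.2 − 67) / (20107.2 + 5380 − 2 × 67) = 5380 × 20040.2 / 25353.2 ≈ 4252.6 mm.
Far limit Df = s·(H − f)/(H − s) = 5380 × (20107.2 − 67) / (20107.2 − 5380) = 5380 × 20040.2 / 14727.2 ≈ 7320.9 mm.
Depth of field = Df − Dn = 7320.9 − 4252.6 ≈ 3068.3 mm ≈ 3.07 m.

3.07 m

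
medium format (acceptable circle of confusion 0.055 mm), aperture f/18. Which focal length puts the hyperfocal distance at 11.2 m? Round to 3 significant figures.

From H = f²/(N·c) + f, with f ≪ H: f ≈ √(H·N·c) = √(11200 × 18 × 0.055) = √11088 ≈ 105.3 mm.
The +f correction barely moves this — solving exactly, f² + N·c·f − N·c·H = 0 ⇒ f = (−N·c + √((N·c)² + 4·N·c·H))/2 = (−0.99 + √44353)/2 ≈ 104.81 mm, so f ≈ 105 mm.

105 mm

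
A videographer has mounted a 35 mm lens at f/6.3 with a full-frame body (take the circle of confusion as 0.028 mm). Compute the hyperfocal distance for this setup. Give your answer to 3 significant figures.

6.98 m

Hyperfocal distance H = f²/(N·c) + f = 35²/(6.3 × 0.028) + 35 = 1225/0.1764 + 35 ≈ 6979.4 mm ≈ 6.98 m.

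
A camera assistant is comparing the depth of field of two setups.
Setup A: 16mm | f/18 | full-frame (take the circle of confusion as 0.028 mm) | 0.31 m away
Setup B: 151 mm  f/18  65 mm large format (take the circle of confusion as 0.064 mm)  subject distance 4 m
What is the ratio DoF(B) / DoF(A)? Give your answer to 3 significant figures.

3.00

Setup A: H = 16²/(18×0.028) + 16 ≈ 523.9 mm; DoF = Df − Dn = 736.01 − 196.35 ≈ 539.66 mm.
Setup B: H = 151²/(18×0.064) + 151 ≈ 19943.5 mm; DoF = Df − Dn = 4965.7 − 3348.8 ≈ 1616.9 mm.
Ratio = 1616.9 / 539.66 ≈ 3.00.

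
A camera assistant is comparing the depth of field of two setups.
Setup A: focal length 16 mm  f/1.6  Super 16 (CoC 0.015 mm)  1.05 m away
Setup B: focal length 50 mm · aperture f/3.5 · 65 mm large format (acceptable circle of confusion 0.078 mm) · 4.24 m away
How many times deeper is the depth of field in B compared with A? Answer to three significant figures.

23.9

Setup A: H = 16²/(1.6×0.015) + 16 ≈ 10682.7 mm; DoF = Df − Dn = 1162.71 − 957.21 ≈ 205.50 mm.
Setup B: H = 50²/(3.5×0.078) + 50 ≈ 9207.5 mm; DoF = Df − Dn = 7816.4 − 2909.0 ≈ 4907.4 mm.
Ratio = 4907.4 / 205.50 ≈ 23.9.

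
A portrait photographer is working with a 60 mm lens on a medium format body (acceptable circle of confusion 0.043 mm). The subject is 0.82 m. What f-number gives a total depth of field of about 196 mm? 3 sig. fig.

Write h = H − f = f²/(N·c). The thin-lens limits are Dn = s·h/(h + (s−f)) and Df = s·h/(h − (s−f)), so DoF = Df − Dn = 2·s·(s−f)·h / (h² − (s−f)²).
That is a quadratic in h: DoF·h² − 2·s·(s−f)·h − DoF·(s−f)² = 0 ⇒ h = (s−f)·(s + √(s² + DoF²)) / DoF = 760 × (820 + √(820² + 196²)) / 196 = 760 × (820 + 843.099) / 196 ≈ 6448.8 mm.
Then N = f²/(c·h) = 60² / (0.043 × 6448.8) = 3600 / 277.30 ≈ 13.

f/13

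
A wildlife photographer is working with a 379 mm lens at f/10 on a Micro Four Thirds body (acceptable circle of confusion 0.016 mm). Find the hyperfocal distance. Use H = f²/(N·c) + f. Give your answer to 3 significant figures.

898 m

Hyperfocal distance H = f²/(N·c) + f = 379²/(10 × 0.016) + 379 = 143641/0.16 + 379 ≈ 898135.2 mm ≈ 898 m.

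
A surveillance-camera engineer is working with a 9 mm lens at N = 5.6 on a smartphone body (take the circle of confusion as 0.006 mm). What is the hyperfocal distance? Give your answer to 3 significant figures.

Hyperfocal distance H = f²/(N·c) + f = 9²/(5.6 × 0.006) + 9 = 81/0.0336 + 9 ≈ 2419.7 mm ≈ 2.42 m.

2.42 m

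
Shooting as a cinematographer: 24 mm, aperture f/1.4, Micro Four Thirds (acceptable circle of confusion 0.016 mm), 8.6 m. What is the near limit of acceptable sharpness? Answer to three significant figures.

Hyperfocal distance H = f²/(N·c) + f = 24²/(1.4 × 0.016) + 24 = 576/0.0224 + 24 ≈ 25738.3 mm ≈ 25.74 m.
Near limit Dn = s·(H − f)/(H + s − 2f) = 8600 × (25738.3 − 24) / (25738.3 + 8600 − 2 × 24) = 8600 × 25714.3 / 34290.3 ≈ 6449.1 mm ≈ 6.45 m.

6.45 m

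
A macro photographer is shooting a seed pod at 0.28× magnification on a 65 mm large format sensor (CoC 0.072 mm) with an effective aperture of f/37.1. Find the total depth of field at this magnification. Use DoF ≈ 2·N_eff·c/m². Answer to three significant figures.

At magnification m, DoF ≈ 2·N_eff·c/m² = 2 × 37.1 × 0.072 / 0.28² = 5.342 / 0.0784 ≈ 68.1 mm.

68.1 mm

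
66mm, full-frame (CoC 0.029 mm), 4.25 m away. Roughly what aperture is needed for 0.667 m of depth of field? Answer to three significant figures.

Write h = H − f = f²/(N·c). The thin-lens limits are Dn = s·h/(h + (s−f)) and Df = s·h/(h − (s−f)), so DoF = Df − Dn = 2·s·(s−f)·h / (h² − (s−f)²).
That is a quadratic in h: DoF·h² − 2·s·(s−f)·h − DoF·(s−f)² = 0 ⇒ h = (s−f)·(s + √(s² + DoF²)) / DoF = 4184 × (4250 + √(4250² + 667²)) / 667 = 4184 × (4250 + 4302.02) / 667 ≈ 53646 mm.
Then N = f²/(c·h) = 66² / (0.029 × 53646) = 4356 / 1555.7 ≈ 2.80.

f/2.80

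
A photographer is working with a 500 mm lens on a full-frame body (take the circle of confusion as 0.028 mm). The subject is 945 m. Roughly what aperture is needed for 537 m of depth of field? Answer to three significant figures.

Write h = H − f = f²/(N·c). The thin-lens limits are Dn = s·h/(h + (s−f)) and Df = s·h/(h − (s−f)), so DoF = Df − Dn = 2·s·(s−f)·h / (h² − (s−f)²).
That is a quadratic in h: DoF·h² − 2·s·(s−f)·h − DoF·(s−f)² = 0 ⇒ h = (s−f)·(s + √(s² + DoF²)) / DoF = 944500 × (945000 + √(945000² + 537000²)) / 537000 = 944500 × (945000 + 1086920) / 537000 ≈ 3573832 mm.
Then N = f²/(c·h) = 500² / (0.028 × 3573832) = 250000 / 100067 ≈ 2.50.

f/2.50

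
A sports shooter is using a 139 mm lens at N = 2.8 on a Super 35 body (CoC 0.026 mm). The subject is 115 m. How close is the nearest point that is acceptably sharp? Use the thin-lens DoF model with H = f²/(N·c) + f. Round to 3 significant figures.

80.3 m

Hyperfocal distance H = f²/(N·c) + f = 139²/(2.8 × 0.026) + 139 = 19321/0.0728 + 139 ≈ 265537.4 mm ≈ 265.5 m.
Near limit Dn = s·(H − f)/(H + s − 2f) = 115000 × (265537.4 − 139) / (265537.4 + 115000 − 2 × 139) = 115000 × 265398.4 / 380259.4 ≈ 80263 mm ≈ 80.3 m.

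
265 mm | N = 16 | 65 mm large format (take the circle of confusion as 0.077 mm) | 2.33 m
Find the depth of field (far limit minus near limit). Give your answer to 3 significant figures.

169 mm

Hyperfocal distance H = f²/(N·c) + f = 265²/(16 × 0.077) + 265 = 70225/1.232 + 265 ≈ 57265.8 mm ≈ 57.27 m.
Near limit Dn = s·(H − f)/(H + s − 2f) = 2330 × (57265.8 − 265) / (57265.8 + 2330 − 2 × 265) = 2330 × 57000.8 / 59065.8 ≈ 2248.54 mm.
Far limit Df = s·(H − f)/(H − s) = 2330 × (57265.8 − 265) / (57265.8 − 2330) = 2330 × 57000.8 / 54935.8 ≈ 2417.58 mm.
Depth of field = Df − Dn = 2417.58 − 2248.54 ≈ 169.04 mm.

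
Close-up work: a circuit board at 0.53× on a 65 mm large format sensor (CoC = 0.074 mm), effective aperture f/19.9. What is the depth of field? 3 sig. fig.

10.5 mm

At magnification m, DoF ≈ 2·N_eff·c/m² = 2 × 19.9 × 0.074 / 0.53² = 2.945 / 0.2809 ≈ 10.5 mm.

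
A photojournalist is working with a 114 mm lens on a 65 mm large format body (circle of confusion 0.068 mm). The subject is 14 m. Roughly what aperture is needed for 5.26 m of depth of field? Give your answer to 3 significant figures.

f/2.50

Write h = H − f = f²/(N·c). The thin-lens limits are Dn = s·h/(h + (s−f)) and Df = s·h/(h − (s−f)), so DoF = Df − Dn = 2·s·(s−f)·h / (h² − (s−f)²).
That is a quadratic in h: DoF·h² − 2·s·(s−f)·h − DoF·(s−f)² = 0 ⇒ h = (s−f)·(s + √(s² + DoF²)) / DoF = 13886 × (14000 + √(14000² + 5260²)) / 5260 = 13886 × (14000 + 14955.5) / 5260 ≈ 76440 mm.
Then N = f²/(c·h) = 114² / (0.068 × 76440) = 12996 / 5197.9 ≈ 2.50.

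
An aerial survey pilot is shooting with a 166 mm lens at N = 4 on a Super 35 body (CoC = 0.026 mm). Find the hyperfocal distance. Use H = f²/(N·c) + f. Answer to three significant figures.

265 m

Hyperfocal distance H = f²/(N·c) + f = 166²/(4 × 0.026) + 166 = 27556/0.104 + 166 ≈ 265127.5 mm ≈ 265 m.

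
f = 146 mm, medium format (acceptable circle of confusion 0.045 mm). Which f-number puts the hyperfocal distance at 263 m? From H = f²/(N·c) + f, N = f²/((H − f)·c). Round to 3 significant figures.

f/1.80

Rearrange H = f²/(N·c) + f for N: N = f² / ((H − f)·c).
N = 146² / ((263000 − 146) × 0.045) = 21316 / 11828 ≈ 1.80.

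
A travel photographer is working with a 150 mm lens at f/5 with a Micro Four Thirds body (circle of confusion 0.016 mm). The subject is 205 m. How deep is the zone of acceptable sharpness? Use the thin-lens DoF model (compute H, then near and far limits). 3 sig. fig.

Hyperfocal distance H = f²/(N·c) + f = 150²/(5 × 0.016) + 150 = 22500/0.08 + 150 ≈ 281400.0 mm ≈ 281.4 m.
Near limit Dn = s·(H − f)/(H + s − 2f) = 205000 × (281400.0 − 150) / (281400.0 + 205000 − 2 × 150) = 205000 × 281250.0 / 486100.0 ≈ 118610 mm.
Far limit Df = s·(H − f)/(H − s) = 205000 × (281400.0 − 150) / (281400.0 − 205000) = 205000 × 281250.0 / 76400.0 ≈ 754663 mm.
Depth of field = Df − Dn = 754663 − 118610 ≈ 636053 mm ≈ 636 m.

636 m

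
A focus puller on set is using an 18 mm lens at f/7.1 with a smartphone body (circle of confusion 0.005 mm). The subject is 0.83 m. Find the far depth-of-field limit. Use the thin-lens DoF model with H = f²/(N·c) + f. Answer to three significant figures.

Hyperfocal distance H = f²/(N·c) + f = 18²/(7.1 × 0.005) + 18 = 324/0.0355 + 18 ≈ 9144.8 mm ≈ 9.145 m.
Far limit Df = s·(H − f)/(H − s) = 830 × (9144.8 − 18) / (9144.8 − 830) = 830 × 9126.8 / 8314.8 ≈ 911.06 mm ≈ 0.911 m.

0.911 m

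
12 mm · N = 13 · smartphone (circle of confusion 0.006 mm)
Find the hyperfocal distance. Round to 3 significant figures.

Hyperfocal distance H = f²/(N·c) + f = 12²/(13 × 0.006) + 12 = 144/0.078 + 12 ≈ 1858.2 mm ≈ 1.86 m.

1.86 m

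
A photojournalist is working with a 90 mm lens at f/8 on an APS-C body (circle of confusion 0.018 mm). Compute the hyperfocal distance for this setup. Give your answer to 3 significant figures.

56.3 m

Hyperfocal distance H = f²/(N·c) + f = 90²/(8 × 0.018) + 90 = 8100/0.144 + 90 ≈ 56340.0 mm ≈ 56.3 m.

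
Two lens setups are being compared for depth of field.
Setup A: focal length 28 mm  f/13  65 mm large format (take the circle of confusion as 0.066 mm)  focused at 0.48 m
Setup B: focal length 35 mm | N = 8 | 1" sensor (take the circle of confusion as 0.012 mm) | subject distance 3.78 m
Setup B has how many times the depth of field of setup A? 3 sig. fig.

Setup A: H = 28²/(13×0.066) + 28 ≈ 941.8 mm; DoF = Df − Dn = 949.86 − 321.14 ≈ 628.72 mm.
Setup B: H = 35²/(8×0.012) + 35 ≈ 12795.4 mm; DoF = Df − Dn = 5350.2 − 2922.3 ≈ 2427.9 mm.
Ratio = 2427.9 / 628.72 ≈ 3.86.

3.86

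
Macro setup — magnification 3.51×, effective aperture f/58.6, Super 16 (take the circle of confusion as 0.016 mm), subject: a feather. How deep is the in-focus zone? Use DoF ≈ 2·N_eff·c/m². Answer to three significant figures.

0.152 mm

At magnification m, DoF ≈ 2·N_eff·c/m² = 2 × 58.6 × 0.016 / 3.51² = 1.875 / 12.32 ≈ 0.152 mm.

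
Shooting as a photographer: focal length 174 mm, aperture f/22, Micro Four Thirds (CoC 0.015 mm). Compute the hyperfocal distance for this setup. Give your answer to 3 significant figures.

91.9 m

Hyperfocal distance H = f²/(N·c) + f = 174²/(22 × 0.015) + 174 = 30276/0.33 + 174 ≈ 91919.5 mm ≈ 91.9 m.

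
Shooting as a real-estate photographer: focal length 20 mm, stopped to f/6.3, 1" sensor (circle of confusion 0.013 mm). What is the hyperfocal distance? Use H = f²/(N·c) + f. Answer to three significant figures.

Hyperfocal distance H = f²/(N·c) + f = 20²/(6.3 × 0.013) + 20 = 400/0.0819 + 20 ≈ 4904.0 mm ≈ 4.90 m.

4.90 m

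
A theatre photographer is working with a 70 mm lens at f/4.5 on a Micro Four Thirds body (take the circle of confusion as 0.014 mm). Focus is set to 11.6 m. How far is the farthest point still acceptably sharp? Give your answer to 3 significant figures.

Hyperfocal distance H = f²/(N·c) + f = 70²/(4.5 × 0.014) + 70 = 4900/0.063 + 70 ≈ 77847.8 mm ≈ 77.85 m.
Far limit Df = s·(H − f)/(H − s) = 11600 × (77847.8 − 70) / (77847.8 − 11600) = 11600 × 77777.8 / 66247.8 ≈ 13619 mm ≈ 13.6 m.

13.6 m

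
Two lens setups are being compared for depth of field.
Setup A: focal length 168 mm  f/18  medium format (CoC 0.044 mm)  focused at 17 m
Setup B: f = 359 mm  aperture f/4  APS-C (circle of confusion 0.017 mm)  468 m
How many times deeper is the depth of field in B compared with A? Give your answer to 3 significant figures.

11.9

Setup A: H = 168²/(18×0.044) + 168 ≈ 35804.4 mm; DoF = Df − Dn = 32217 − 11546 ≈ 20671 mm.
Setup B: H = 359²/(4×0.017) + 359 ≈ 1895667.8 mm; DoF = Df − Dn = 621296 − 375380 ≈ 245916 mm.
Ratio = 245916 / 20671 ≈ 11.9.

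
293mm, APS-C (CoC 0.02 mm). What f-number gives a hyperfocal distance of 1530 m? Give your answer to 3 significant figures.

f/2.81

Rearrange H = f²/(N·c) + f for N: N = f² / ((H − f)·c).
N = 293² / ((1530000 − 293) × 0.02) = 85849 / 30594 ≈ 2.81.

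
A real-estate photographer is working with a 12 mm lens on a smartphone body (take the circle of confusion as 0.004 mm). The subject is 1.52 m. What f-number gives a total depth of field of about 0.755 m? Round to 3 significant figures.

f/5.60

Write h = H − f = f²/(N·c). The thin-lens limits are Dn = s·h/(h + (s−f)) and Df = s·h/(h − (s−f)), so DoF = Df − Dn = 2·s·(s−f)·h / (h² − (s−f)²).
That is a quadratic in h: DoF·h² − 2·s·(s−f)·h − DoF·(s−f)² = 0 ⇒ h = (s−f)·(s + √(s² + DoF²)) / DoF = 1508 × (1520 + √(1520² + 755²)) / 755 = 1508 × (1520 + 1697.18) / 755 ≈ 6425.8 mm.
Then N = f²/(c·h) = 12² / (0.004 × 6425.8) = 144 / 25.703 ≈ 5.60.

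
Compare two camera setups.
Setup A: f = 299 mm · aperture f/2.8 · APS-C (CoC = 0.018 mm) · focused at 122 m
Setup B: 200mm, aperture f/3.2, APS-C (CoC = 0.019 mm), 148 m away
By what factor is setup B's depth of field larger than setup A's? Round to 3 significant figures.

4.16

Setup A: H = 299²/(2.8×0.018) + 299 ≈ 1774128.4 mm; DoF = Df − Dn = 130987 − 114167 ≈ 16820 mm.
Setup B: H = 200²/(3.2×0.019) + 200 ≈ 658094.7 mm; DoF = Df − Dn = 190883 − 120850 ≈ 70033 mm.
Ratio = 70033 / 16820 ≈ 4.16.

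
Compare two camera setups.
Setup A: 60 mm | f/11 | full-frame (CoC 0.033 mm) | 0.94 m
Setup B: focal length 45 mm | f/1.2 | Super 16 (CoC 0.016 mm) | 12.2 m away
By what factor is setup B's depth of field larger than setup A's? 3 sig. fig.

16.9

Setup A: H = 60²/(11×0.033) + 60 ≈ 9977.4 mm; DoF = Df − Dn = 1031.53 − 863.39 ≈ 168.14 mm.
Setup B: H = 45²/(1.2×0.016) + 45 ≈ 105513.8 mm; DoF = Df − Dn = 13789.2 − 10939.3 ≈ 2849.9 mm.
Ratio = 2849.9 / 168.14 ≈ 16.9.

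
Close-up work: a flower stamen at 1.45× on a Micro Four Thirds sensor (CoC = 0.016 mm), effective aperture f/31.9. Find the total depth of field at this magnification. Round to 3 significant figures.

At magnification m, DoF ≈ 2·N_eff·c/m² = 2 × 31.9 × 0.016 / 1.45² = 1.021 / 2.103 ≈ 0.486 mm.

0.486 mm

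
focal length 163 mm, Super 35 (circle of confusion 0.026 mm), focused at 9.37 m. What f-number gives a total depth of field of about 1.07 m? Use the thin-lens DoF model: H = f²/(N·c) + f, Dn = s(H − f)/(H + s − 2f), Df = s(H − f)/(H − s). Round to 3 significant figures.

f/6.32

Write h = H − f = f²/(N·c). The thin-lens limits are Dn = s·h/(h + (s−f)) and Df = s·h/(h − (s−f)), so DoF = Df − Dn = 2·s·(s−f)·h / (h² − (s−f)²).
That is a quadratic in h: DoF·h² − 2·s·(s−f)·h − DoF·(s−f)² = 0 ⇒ h = (s−f)·(s + √(s² + DoF²)) / DoF = 9207 × (9370 + √(9370² + 1070²)) / 1070 = 9207 × (9370 + 9430.90) / 1070 ≈ 161776 mm.
Then N = f²/(c·h) = 163² / (0.026 × 161776) = 26569 / 4206.2 ≈ 6.32.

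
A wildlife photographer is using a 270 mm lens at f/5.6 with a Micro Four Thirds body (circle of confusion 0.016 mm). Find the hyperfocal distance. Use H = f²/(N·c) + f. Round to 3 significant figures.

Hyperfocal distance H = f²/(N·c) + f = 270²/(5.6 × 0.016) + 270 = 72900/0.0896 + 270 ≈ 813886.1 mm ≈ 814 m.

814 m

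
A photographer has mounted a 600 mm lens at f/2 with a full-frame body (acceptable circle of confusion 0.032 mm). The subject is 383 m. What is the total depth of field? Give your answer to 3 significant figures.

Hyperfocal distance H = f²/(N·c) + f = 600²/(2 × 0.032) + 600 = 360000/0.064 + 600 ≈ 5625600.0 mm ≈ 5626 m.
Near limit Dn = s·(H − f)/(H + s − 2f) = 383000 × (5625600.0 − 600) / (5625600.0 + 383000 − 2 × 600) = 383000 × 5625000.0 / 6007400.0 ≈ 358620 mm.
Far limit Df = s·(H − f)/(H − s) = 383000 × (5625600.0 − 600) / (5625600.0 − 383000) = 383000 × 5625000.0 / 5242600.0 ≈ 410936 mm.
Depth of field = Df − Dn = 410936 − 358620 ≈ 52316 mm ≈ 52.3 m.

52.3 m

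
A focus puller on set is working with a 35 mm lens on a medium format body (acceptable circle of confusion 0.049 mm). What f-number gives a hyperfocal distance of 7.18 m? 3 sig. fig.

f/3.50

Rearrange H = f²/(N·c) + f for N: N = f² / ((H − f)·c).
N = 35² / ((7180 − 35) × 0.049) = 1225 / 350.1 ≈ 3.50.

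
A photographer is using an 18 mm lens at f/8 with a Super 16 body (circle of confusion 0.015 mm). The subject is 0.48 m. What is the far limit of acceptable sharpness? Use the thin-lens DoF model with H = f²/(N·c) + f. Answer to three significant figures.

0.579 m

Hyperfocal distance H = f²/(N·c) + f = 18²/(8 × 0.015) + 18 = 324/0.12 + 18 ≈ 2718.0 mm ≈ 2.718 m.
Far limit Df = s·(H − f)/(H − s) = 480 × (2718.0 − 18) / (2718.0 − 480) = 480 × 2700.0 / 2238.0 ≈ 579.09 mm ≈ 0.579 m.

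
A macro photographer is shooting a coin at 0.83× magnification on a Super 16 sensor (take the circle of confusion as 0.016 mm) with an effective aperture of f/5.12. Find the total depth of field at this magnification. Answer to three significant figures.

0.238 mm

At magnification m, DoF ≈ 2·N_eff·c/m² = 2 × 5.12 × 0.016 / 0.83² = 0.1638 / 0.6889 ≈ 0.238 mm.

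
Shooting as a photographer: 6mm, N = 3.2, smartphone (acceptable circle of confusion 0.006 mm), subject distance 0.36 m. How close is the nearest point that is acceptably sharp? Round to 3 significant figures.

Hyperfocal distance H = f²/(N·c) + f = 6²/(3.2 × 0.006) + 6 = 36/0.0192 + 6 ≈ 1881.0 mm ≈ 1.881 m.
Near limit Dn = s·(H − f)/(H + s − 2f) = 360 × (1881.0 − 6) / (1881.0 + 360 − 2 × 6) = 360 × 1875.0 / 2229.0 ≈ 302.83 mm.

303 mm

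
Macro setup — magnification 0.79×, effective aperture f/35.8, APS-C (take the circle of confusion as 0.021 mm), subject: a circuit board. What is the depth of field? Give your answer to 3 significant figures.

At magnification m, DoF ≈ 2·N_eff·c/m² = 2 × 35.8 × 0.021 / 0.79² = 1.504 / 0.6241 ≈ 2.41 mm.

2.41 mm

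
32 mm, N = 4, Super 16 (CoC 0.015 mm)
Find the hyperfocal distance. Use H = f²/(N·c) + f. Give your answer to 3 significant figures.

Hyperfocal distance H = f²/(N·c) + f = 32²/(4 × 0.015) + 32 = 1024/0.06 + 32 ≈ 17098.7 mm ≈ 17.1 m.

17.1 m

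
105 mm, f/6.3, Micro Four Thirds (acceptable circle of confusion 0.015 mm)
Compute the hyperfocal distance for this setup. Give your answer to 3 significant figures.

117 m

Hyperfocal distance H = f²/(N·c) + f = 105²/(6.3 × 0.015) + 105 = 11025/0.0945 + 105 ≈ 116771.7 mm ≈ 117 m.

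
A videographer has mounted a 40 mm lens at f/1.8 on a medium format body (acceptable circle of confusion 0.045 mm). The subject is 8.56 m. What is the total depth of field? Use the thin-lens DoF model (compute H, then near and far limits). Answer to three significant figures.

Hyperfocal distance H = f²/(N·c) + f = 40²/(1.8 × 0.045) + 40 = 1600/0.081 + 40 ≈ 19793.1 mm ≈ 19.79 m.
Near limit Dn = s·(H − f)/(H + s − 2f) = 8560 × (19793.1 − 40) / (19793.1 + 8560 − 2 × 40) = 8560 × 19753.1 / 28273.1 ≈ 5980.5 mm.
Far limit Df = s·(H − f)/(H − s) = 8560 × (19793.1 − 40) / (19793.1 − 8560) = 8560 × 19753.1 / 11233.1 ≈ 15052.5 mm.
Depth of field = Df − Dn = 15052.5 − 5980.5 ≈ 9072.0 mm ≈ 9.07 m.

9.07 m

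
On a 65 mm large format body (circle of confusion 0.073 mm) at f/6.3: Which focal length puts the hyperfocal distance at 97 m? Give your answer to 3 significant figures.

211 mm

From H = f²/(N·c) + f, with f ≪ H: f ≈ √(H·N·c) = √(97000 × 6.3 × 0.073) = √44610 ≈ 211.2 mm.
The +f correction barely moves this — solving exactly, f² + N·c·f − N·c·H = 0 ⇒ f = (−N·c + √((N·c)² + 4·N·c·H))/2 = (−0.4599 + √178441)/2 ≈ 210.98 mm, so f ≈ 211 mm.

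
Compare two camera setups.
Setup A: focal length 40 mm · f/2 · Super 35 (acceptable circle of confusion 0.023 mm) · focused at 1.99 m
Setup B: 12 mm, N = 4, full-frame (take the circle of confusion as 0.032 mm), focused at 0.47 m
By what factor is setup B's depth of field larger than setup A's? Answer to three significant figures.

Setup A: H = 40²/(2×0.023) + 40 ≈ 34822.6 mm; DoF = Df − Dn = 2108.19 − 1884.36 ≈ 223.83 mm.
Setup B: H = 12²/(4×0.032) + 12 ≈ 1137.0 mm; DoF = Df − Dn = 792.73 − 334.02 ≈ 458.71 mm.
Ratio = 458.71 / 223.83 ≈ 2.05.

2.05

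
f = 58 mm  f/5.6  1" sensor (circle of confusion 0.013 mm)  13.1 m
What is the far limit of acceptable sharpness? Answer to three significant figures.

18.3 m

Hyperfocal distance H = f²/(N·c) + f = 58²/(5.6 × 0.013) + 58 = 3364/0.0728 + 58 ≈ 46266.8 mm ≈ 46.27 m.
Far limit Df = s·(H − f)/(H − s) = 13100 × (46266.8 − 58) / (46266.8 − 13100) = 13100 × 46208.8 / 33166.8 ≈ 18251 mm ≈ 18.3 m.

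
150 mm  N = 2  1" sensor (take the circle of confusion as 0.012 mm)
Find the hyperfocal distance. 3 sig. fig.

Hyperfocal distance H = f²/(N·c) + f = 150²/(2 × 0.012) + 150 = 22500/0.024 + 150 ≈ 937650.0 mm ≈ 938 m.

938 m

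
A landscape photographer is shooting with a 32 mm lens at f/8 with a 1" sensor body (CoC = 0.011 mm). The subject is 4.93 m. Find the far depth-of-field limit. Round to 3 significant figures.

8.51 m

Hyperfocal distance H = f²/(N·c) + f = 32²/(8 × 0.011) + 32 = 1024/0.088 + 32 ≈ 11668.4 mm ≈ 11.67 m.
Far limit Df = s·(H − f)/(H − s) = 4930 × (11668.4 − 32) / (11668.4 − 4930) = 4930 × 11636.4 / 6738.4 ≈ 8513.5 mm ≈ 8.51 m.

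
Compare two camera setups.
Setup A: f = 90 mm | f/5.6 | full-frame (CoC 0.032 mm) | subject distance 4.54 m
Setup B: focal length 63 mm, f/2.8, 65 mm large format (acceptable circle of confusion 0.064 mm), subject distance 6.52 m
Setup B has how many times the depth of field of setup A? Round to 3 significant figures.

4.60

Setup A: H = 90²/(5.6×0.032) + 90 ≈ 45290.9 mm; DoF = Df − Dn = 5035.77 − 4133.10 ≈ 902.67 mm.
Setup B: H = 63²/(2.8×0.064) + 63 ≈ 22211.4 mm; DoF = Df − Dn = 9203.0 − 5048.3 ≈ 4154.7 mm.
Ratio = 4154.7 / 902.67 ≈ 4.60.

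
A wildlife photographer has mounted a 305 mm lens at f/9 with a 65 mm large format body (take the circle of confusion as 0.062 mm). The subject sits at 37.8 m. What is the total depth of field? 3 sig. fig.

Hyperfocal distance H = f²/(N·c) + f = 305²/(9 × 0.062) + 305 = 93025/0.558 + 305 ≈ 167016.5 mm ≈ 167.0 m.
Near limit Dn = s·(H − f)/(H + s − 2f) = 37800 × (167016.5 − 305) / (167016.5 + 37800 − 2 × 305) = 37800 × 166711.5 / 204206.5 ≈ 30859 mm.
Far limit Df = s·(H − f)/(H − s) = 37800 × (167016.5 − 305) / (167016.5 − 37800) = 37800 × 166711.5 / 129216.5 ≈ 48769 mm.
Depth of field = Df − Dn = 48769 − 30859 ≈ 17910 mm ≈ 17.9 m.

17.9 m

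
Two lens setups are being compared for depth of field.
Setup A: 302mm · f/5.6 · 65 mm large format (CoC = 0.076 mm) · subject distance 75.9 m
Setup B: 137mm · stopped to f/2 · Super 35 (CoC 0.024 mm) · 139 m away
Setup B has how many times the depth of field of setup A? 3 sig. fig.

1.85

Setup A: H = 302²/(5.6×0.076) + 302 ≈ 214597.1 mm; DoF = Df − Dn = 117270 − 56107 ≈ 61163 mm.
Setup B: H = 137²/(2×0.024) + 137 ≈ 391157.8 mm; DoF = Df − Dn = 215547 − 102573 ≈ 112974 mm.
Ratio = 112974 / 61163 ≈ 1.85.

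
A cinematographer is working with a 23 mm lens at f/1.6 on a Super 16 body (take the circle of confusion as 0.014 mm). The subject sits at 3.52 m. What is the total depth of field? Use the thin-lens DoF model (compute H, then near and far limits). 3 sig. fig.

Hyperfocal distance H = f²/(N·c) + f = 23²/(1.6 × 0.014) + 23 = 529/0.0224 + 23 ≈ 23639.1 mm ≈ 23.64 m.
Near limit Dn = s·(H − f)/(H + s − 2f) = 3520 × (23639.1 − 23) / (23639.1 + 3520 − 2 × 23) = 3520 × 23616.1 / 27113.1 ≈ 3066.0 mm.
Far limit Df = s·(H − f)/(H − s) = 3520 × (23639.1 − 23) / (23639.1 − 3520) = 3520 × 23616.1 / 20119.1 ≈ 4131.8 mm.
Depth of field = Df − Dn = 4131.8 − 3066.0 ≈ 1065.8 mm ≈ 1.07 m.

1.07 m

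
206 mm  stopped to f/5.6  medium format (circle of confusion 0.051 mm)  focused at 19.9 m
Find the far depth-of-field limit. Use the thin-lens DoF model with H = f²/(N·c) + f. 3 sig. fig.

22.9 m

Hyperfocal distance H = f²/(N·c) + f = 206²/(5.6 × 0.051) + 206 = 42436/0.2856 + 206 ≈ 148791.4 mm ≈ 148.8 m.
Far limit Df = s·(H − f)/(H − s) = 19900 × (148791.4 − 206) / (148791.4 − 19900) = 19900 × 148585.4 / 128891.4 ≈ 22941 mm ≈ 22.9 m.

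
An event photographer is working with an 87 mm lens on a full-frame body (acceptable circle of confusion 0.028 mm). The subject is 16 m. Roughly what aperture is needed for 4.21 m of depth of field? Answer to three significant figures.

Write h = H − f = f²/(N·c). The thin-lens limits are Dn = s·h/(h + (s−f)) and Df = s·h/(h − (s−f)), so DoF = Df − Dn = 2·s·(s−f)·h / (h² − (s−f)²).
That is a quadratic in h: DoF·h² − 2·s·(s−f)·h − DoF·(s−f)² = 0 ⇒ h = (s−f)·(s + √(s² + DoF²)) / DoF = 15913 × (16000 + √(16000² + 4210²)) / 4210 = 15913 × (16000 + 16544.6) / 4210 ≈ 123012 mm.
Then N = f²/(c·h) = 87² / (0.028 × 123012) = 7569 / 3444.3 ≈ 2.20.

f/2.20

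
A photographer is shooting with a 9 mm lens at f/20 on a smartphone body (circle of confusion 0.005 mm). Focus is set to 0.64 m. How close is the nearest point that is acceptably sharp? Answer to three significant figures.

Hyperfocal distance H = f²/(N·c) + f = 9²/(20 × 0.005) + 9 = 81/0.1 + 9 ≈ 819.0 mm ≈ 0.819 m.
Near limit Dn = s·(H − f)/(H + s − 2f) = 640 × (819.0 − 9) / (819.0 + 640 − 2 × 9) = 640 × 810.0 / 1441.0 ≈ 359.75 mm.

360 mm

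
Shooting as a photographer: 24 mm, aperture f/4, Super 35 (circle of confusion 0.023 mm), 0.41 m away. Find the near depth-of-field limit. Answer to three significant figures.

386 mm

Hyperfocal distance H = f²/(N·c) + f = 24²/(4 × 0.023) + 24 = 576/0.092 + 24 ≈ 6284.9 mm ≈ 6.285 m.
Near limit Dn = s·(H − f)/(H + s − 2f) = 410 × (6284.9 − 24) / (6284.9 + 410 − 2 × 24) = 410 × 6260.9 / 6646.9 ≈ 386.19 mm.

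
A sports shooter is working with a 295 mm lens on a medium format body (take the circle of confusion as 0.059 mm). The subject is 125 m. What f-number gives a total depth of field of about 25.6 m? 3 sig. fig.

f/1.20

Write h = H − f = f²/(N·c). The thin-lens limits are Dn = s·h/(h + (s−f)) and Df = s·h/(h − (s−f)), so DoF = Df − Dn = 2·s·(s−f)·h / (h² − (s−f)²).
That is a quadratic in h: DoF·h² − 2·s·(s−f)·h − DoF·(s−f)² = 0 ⇒ h = (s−f)·(s + √(s² + DoF²)) / DoF = 124705 × (125000 + √(125000² + 25600²)) / 25600 = 124705 × (125000 + 127595) / 25600 ≈ 1230461 mm.
Then N = f²/(c·h) = 295² / (0.059 × 1230461) = 87025 / 72597 ≈ 1.20.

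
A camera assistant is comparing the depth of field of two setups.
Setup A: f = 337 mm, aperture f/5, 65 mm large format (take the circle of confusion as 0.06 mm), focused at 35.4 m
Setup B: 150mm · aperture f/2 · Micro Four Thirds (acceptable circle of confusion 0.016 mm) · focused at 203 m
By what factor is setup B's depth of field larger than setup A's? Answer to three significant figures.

19.3

Setup A: H = 337²/(5×0.06) + 337 ≈ 378900.3 mm; DoF = Df − Dn = 39013.5 − 32399.2 ≈ 6614.3 mm.
Setup B: H = 150²/(2×0.016) + 150 ≈ 703275.0 mm; DoF = Df − Dn = 285312 − 157548 ≈ 127764 mm.
Ratio = 127764 / 6614.3 ≈ 19.3.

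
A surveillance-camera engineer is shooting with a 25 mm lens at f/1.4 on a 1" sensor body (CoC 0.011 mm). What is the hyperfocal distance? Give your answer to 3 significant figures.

Hyperfocal distance H = f²/(N·c) + f = 25²/(1.4 × 0.011) + 25 = 625/0.0154 + 25 ≈ 40609.4 mm ≈ 40.6 m.

40.6 m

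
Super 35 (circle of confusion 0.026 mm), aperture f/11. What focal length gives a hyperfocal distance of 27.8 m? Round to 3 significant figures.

From H = f²/(N·c) + f, with f ≪ H: f ≈ √(H·N·c) = √(27800 × 11 × 0.026) = √7950.8 ≈ 89.17 mm.
Exact: f² + N·c·f − N·c·H = 0 ⇒ f = (−N·c + √((N·c)² + 4·N·c·H))/2 = (−0.286 + √31803)/2 ≈ 89.024 mm ≈ 89.0 mm.

89.0 mm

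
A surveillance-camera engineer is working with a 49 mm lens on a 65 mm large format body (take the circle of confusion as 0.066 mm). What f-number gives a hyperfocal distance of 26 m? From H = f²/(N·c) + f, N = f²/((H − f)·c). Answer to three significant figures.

f/1.40

Rearrange H = f²/(N·c) + f for N: N = f² / ((H − f)·c).
N = 49² / ((26000 − 49) × 0.066) = 2401 / 1713 ≈ 1.40.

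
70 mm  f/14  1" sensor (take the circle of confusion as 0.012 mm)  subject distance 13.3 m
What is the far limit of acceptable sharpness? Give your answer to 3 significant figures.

24.3 m

Hyperfocal distance H = f²/(N·c) + f = 70²/(14 × 0.012) + 70 = 4900/0.168 + 70 ≈ 29236.7 mm ≈ 29.24 m.
Far limit Df = s·(H − f)/(H − s) = 13300 × (29236.7 − 70) / (29236.7 − 13300) = 13300 × 29166.7 / 15936.7 ≈ 24341 mm ≈ 24.3 m.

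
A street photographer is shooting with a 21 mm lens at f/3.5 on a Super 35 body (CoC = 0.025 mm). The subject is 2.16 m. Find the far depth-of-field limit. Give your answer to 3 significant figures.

Hyperfocal distance H = f²/(N·c) + f = 21²/(3.5 × 0.025) + 21 = 441/0.0875 + 21 ≈ 5061.0 mm ≈ 5.061 m.
Far limit Df = s·(H − f)/(H − s) = 2160 × (5061.0 − 21) / (5061.0 − 2160) = 2160 × 5040.0 / 2901.0 ≈ 3752.6 mm ≈ 3.75 m.

3.75 m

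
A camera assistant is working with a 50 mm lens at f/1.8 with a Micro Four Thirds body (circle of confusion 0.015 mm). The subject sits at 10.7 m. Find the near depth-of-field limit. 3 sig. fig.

Hyperfocal distance H = f²/(N·c) + f = 50²/(1.8 × 0.015) + 50 = 2500/0.027 + 50 ≈ 92642.6 mm ≈ 92.64 m.
Near limit Dn = s·(H − f)/(H + s − 2f) = 10700 × (92642.6 − 50) / (92642.6 + 10700 − 2 × 50) = 10700 × 92592.6 / 103242.6 ≈ 9596.2 mm ≈ 9.60 m.

9.60 m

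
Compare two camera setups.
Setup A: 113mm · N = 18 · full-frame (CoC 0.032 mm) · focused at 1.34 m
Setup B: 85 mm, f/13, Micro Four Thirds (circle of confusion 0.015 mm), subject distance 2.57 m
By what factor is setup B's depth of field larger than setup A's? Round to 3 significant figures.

2.33

Setup A: H = 113²/(18×0.032) + 113 ≈ 22281.4 mm; DoF = Df − Dn = 1418.51 − 1269.72 ≈ 148.79 mm.
Setup B: H = 85²/(13×0.015) + 85 ≈ 37136.3 mm; DoF = Df − Dn = 2754.76 − 2408.47 ≈ 346.29 mm.
Ratio = 346.29 / 148.79 ≈ 2.33.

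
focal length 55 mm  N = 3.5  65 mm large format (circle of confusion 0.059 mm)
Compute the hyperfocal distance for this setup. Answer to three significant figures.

Hyperfocal distance H = f²/(N·c) + f = 55²/(3.5 × 0.059) + 55 = 3025/0.2065 + 55 ≈ 14703.9 mm ≈ 14.7 m.

14.7 m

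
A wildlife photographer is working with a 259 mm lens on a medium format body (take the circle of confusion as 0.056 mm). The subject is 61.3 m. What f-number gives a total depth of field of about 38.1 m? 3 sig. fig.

Write h = H − f = f²/(N·c). The thin-lens limits are Dn = s·h/(h + (s−f)) and Df = s·h/(h − (s−f)), so DoF = Df − Dn = 2·s·(s−f)·h / (h² − (s−f)²).
That is a quadratic in h: DoF·h² − 2·s·(s−f)·h − DoF·(s−f)² = 0 ⇒ h = (s−f)·(s + √(s² + DoF²)) / DoF = 61041 × (61300 + √(61300² + 38100²)) / 38100 = 61041 × (61300 + 72175.5) / 38100 ≈ 213845 mm.
Then N = f²/(c·h) = 259² / (0.056 × 213845) = 67081 / 11975 ≈ 5.60.

f/5.60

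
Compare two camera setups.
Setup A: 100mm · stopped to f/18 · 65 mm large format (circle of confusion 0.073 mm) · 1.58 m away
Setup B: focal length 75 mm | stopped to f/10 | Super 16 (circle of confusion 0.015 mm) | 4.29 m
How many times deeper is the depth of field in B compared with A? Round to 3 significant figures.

1.53

Setup A: H = 100²/(18×0.073) + 100 ≈ 7710.4 mm; DoF = Df − Dn = 1961.45 − 1322.76 ≈ 638.69 mm.
Setup B: H = 75²/(10×0.015) + 75 ≈ 37575.0 mm; DoF = Df − Dn = 4833.26 − 3856.53 ≈ 976.73 mm.
Ratio = 976.73 / 638.69 ≈ 1.53.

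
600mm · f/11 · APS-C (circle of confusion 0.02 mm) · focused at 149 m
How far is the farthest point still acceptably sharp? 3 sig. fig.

164 m

Hyperfocal distance H = f²/(N·c) + f = 600²/(11 × 0.02) + 600 = 360000/0.22 + 600 ≈ 1636963.6 mm ≈ 1637 m.
Far limit Df = s·(H − f)/(H − s) = 149000 × (1636963.6 − 600) / (1636963.6 − 149000) = 149000 × 1636363.6 / 1487963.6 ≈ 163860 mm ≈ 164 m.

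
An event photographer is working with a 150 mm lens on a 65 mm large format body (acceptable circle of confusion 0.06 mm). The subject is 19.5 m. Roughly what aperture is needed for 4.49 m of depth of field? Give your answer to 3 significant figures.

f/2.20

Write h = H − f = f²/(N·c). The thin-lens limits are Dn = s·h/(h + (s−f)) and Df = s·h/(h − (s−f)), so DoF = Df − Dn = 2·s·(s−f)·h / (h² − (s−f)²).
That is a quadratic in h: DoF·h² − 2·s·(s−f)·h − DoF·(s−f)² = 0 ⇒ h = (s−f)·(s + √(s² + DoF²)) / DoF = 19350 × (19500 + √(19500² + 4490²)) / 4490 = 19350 × (19500 + 20010.2) / 4490 ≈ 170272 mm.
Then N = f²/(c·h) = 150² / (0.06 × 170272) = 22500 / 10216 ≈ 2.20.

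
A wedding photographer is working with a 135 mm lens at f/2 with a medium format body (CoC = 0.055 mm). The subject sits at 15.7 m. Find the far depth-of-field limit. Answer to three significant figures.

Hyperfocal distance H = f²/(N·c) + f = 135²/(2 × 0.055) + 135 = 18225/0.11 + 135 ≈ 165816.8 mm ≈ 165.8 m.
Far limit Df = s·(H − f)/(H − s) = 15700 × (165816.8 − 135) / (165816.8 − 15700) = 15700 × 165681.8 / 150116.8 ≈ 17328 mm ≈ 17.3 m.

17.3 m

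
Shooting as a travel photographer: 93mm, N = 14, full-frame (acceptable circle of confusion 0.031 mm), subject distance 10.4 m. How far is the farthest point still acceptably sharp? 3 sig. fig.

Hyperfocal distance H = f²/(N·c) + f = 93²/(14 × 0.031) + 93 = 8649/0.434 + 93 ≈ 20021.6 mm ≈ 20.02 m.
Far limit Df = s·(H − f)/(H − s) = 10400 × (20021.6 − 93) / (20021.6 − 10400) = 10400 × 19928.6 / 9621.6 ≈ 21541 mm ≈ 21.5 m.

21.5 m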